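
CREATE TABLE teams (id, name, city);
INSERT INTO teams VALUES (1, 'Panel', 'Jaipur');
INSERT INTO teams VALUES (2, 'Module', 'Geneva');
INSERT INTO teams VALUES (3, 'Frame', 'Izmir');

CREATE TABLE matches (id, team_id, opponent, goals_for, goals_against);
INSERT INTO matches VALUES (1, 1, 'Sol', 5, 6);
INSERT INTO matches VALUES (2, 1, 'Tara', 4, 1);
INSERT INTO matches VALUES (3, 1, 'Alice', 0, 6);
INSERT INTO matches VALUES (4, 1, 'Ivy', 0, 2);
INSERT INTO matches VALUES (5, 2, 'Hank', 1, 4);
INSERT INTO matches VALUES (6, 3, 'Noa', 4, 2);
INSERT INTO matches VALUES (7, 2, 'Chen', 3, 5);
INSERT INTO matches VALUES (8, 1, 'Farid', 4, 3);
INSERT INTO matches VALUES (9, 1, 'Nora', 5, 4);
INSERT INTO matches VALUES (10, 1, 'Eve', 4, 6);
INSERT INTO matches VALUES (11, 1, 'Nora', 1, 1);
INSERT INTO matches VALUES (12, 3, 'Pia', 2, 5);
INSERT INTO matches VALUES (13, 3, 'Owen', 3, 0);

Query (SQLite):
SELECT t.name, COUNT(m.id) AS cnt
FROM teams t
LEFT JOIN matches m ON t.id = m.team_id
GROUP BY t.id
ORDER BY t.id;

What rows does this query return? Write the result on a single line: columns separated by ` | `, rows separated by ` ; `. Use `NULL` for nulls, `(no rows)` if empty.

LEFT JOIN keeps every teams row; unmatched ones get NULL for matches columns.
Group by teams.id and compute COUNT(m.id). COUNT(col) of an all-NULL group is 0.
  1: ids {1, 2, 3, 4, 8, 9, 10, 11} → COUNT(m.id)=8
  2: ids {5, 7} → COUNT(m.id)=2
  3: ids {6, 12, 13} → COUNT(m.id)=3

Panel | 8 ; Module | 2 ; Frame | 3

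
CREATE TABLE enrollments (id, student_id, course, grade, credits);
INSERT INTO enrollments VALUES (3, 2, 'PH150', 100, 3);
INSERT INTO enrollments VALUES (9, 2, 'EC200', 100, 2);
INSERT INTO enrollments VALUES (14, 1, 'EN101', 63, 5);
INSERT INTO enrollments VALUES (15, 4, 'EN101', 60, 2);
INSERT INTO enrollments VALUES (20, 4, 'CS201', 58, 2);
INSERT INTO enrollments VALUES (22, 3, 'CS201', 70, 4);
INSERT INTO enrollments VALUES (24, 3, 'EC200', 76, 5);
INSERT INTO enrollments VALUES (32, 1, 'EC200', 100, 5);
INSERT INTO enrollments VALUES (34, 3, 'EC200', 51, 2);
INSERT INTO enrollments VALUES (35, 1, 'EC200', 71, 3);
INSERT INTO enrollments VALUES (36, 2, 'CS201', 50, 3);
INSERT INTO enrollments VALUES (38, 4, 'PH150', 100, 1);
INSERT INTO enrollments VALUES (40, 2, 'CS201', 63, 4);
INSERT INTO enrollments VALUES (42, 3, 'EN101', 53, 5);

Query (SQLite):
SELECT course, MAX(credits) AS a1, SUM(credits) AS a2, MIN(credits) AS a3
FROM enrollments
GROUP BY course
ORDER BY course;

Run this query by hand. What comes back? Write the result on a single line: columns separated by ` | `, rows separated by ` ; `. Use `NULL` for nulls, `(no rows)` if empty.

Group enrollments by course.
Per group compute: MAX(credits), SUM(credits), MIN(credits).
  CS201: ids {20, 22, 36, 40} → MAX(credits)=4, SUM(credits)=13, MIN(credits)=2
  EC200: ids {9, 24, 32, 34, 35} → MAX(credits)=5, SUM(credits)=17, MIN(credits)=2
  EN101: ids {14, 15, 42} → MAX(credits)=5, SUM(credits)=12, MIN(credits)=2
  PH150: ids {3, 38} → MAX(credits)=3, SUM(credits)=4, MIN(credits)=1

CS201 | 4 | 13 | 2 ; EC200 | 5 | 17 | 2 ; EN101 | 5 | 12 | 2 ; PH150 | 3 | 4 | 1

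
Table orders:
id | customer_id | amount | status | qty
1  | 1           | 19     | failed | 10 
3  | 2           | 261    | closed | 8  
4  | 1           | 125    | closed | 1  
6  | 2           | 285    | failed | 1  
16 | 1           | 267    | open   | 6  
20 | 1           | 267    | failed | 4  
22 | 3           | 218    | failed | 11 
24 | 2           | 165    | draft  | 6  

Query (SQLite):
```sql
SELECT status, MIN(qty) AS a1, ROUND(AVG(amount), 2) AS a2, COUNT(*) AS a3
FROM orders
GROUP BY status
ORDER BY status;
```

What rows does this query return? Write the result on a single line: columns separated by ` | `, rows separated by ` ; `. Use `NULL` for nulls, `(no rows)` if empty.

closed | 1 | 193 | 2 ; draft | 6 | 165 | 1 ; failed | 1 | 197.25 | 4 ; open | 6 | 267 | 1

Group orders by status.
Per group compute: MIN(qty), ROUND(AVG(amount), 2), COUNT(*).
  closed: ids {3, 4} → MIN(qty)=1, ROUND(AVG(amount), 2)=193, COUNT(*)=2
  draft: ids {24} → MIN(qty)=6, ROUND(AVG(amount), 2)=165, COUNT(*)=1
  failed: ids {1, 6, 20, 22} → MIN(qty)=1, ROUND(AVG(amount), 2)=197.25, COUNT(*)=4
  open: ids {16} → MIN(qty)=6, ROUND(AVG(amount), 2)=267, COUNT(*)=1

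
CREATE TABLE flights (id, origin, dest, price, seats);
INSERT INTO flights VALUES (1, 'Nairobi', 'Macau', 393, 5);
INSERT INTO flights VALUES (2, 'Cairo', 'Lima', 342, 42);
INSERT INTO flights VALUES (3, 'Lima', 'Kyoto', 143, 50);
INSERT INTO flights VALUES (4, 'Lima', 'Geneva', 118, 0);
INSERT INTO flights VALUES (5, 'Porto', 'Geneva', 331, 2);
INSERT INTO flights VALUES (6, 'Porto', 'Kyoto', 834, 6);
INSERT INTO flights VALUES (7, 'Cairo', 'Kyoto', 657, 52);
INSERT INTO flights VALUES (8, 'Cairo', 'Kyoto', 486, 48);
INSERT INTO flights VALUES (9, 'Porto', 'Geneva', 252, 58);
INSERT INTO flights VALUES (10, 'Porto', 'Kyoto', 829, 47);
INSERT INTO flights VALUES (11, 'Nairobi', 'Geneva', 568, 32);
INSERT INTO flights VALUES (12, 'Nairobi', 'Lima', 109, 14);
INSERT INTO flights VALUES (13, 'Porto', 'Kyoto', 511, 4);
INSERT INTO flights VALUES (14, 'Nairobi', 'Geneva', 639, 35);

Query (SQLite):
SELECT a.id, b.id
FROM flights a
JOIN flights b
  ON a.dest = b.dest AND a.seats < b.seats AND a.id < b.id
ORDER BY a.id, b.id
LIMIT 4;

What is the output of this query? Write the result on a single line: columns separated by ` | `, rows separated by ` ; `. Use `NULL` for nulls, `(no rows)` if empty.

3 | 7 ; 4 | 5 ; 4 | 9 ; 4 | 11

Pairs (a,b) with same dest, a.seats < b.seats, a.id < b.id.
dest groups: Geneva:{4,5,9,11,14} Kyoto:{3,6,7,8,10,13} Lima:{2,12} Macau:{1}
Ordered by (a.id, b.id); first 4.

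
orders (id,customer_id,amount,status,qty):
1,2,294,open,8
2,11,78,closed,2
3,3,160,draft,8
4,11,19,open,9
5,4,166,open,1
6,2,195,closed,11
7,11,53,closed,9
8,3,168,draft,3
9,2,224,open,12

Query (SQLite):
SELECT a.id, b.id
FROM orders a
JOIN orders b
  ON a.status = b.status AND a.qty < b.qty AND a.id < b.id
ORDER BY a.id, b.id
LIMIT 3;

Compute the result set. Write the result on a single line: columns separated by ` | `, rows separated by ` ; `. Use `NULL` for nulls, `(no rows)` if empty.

1 | 4 ; 1 | 9 ; 2 | 6

Pairs (a,b) with same status, a.qty < b.qty, a.id < b.id.
status groups: closed:{2,6,7} draft:{3,8} open:{1,4,5,9}
Ordered by (a.id, b.id); first 3.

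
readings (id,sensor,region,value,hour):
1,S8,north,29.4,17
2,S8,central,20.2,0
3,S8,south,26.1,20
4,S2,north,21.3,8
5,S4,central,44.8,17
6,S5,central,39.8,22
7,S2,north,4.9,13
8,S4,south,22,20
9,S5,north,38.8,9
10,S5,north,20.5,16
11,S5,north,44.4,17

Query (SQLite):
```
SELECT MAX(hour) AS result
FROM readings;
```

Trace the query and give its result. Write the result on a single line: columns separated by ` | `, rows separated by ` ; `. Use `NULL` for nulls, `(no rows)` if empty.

All hour values: [17, 0, 20, 8, 17, 22, 13, 20, 9, 16, 17].
MAX of non-NULL values = 22.

22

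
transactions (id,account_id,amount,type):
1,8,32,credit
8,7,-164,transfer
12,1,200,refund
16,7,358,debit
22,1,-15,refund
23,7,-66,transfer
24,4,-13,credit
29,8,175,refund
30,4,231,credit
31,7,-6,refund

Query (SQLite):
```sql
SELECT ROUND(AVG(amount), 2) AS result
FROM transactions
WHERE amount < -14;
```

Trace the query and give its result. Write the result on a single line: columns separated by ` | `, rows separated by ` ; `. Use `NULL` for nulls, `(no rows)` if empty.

-81.67

Rows where amount < -14 → amount values: [-164, -15, -66].
AVG = -245 / 3 (rounded to 2 dp).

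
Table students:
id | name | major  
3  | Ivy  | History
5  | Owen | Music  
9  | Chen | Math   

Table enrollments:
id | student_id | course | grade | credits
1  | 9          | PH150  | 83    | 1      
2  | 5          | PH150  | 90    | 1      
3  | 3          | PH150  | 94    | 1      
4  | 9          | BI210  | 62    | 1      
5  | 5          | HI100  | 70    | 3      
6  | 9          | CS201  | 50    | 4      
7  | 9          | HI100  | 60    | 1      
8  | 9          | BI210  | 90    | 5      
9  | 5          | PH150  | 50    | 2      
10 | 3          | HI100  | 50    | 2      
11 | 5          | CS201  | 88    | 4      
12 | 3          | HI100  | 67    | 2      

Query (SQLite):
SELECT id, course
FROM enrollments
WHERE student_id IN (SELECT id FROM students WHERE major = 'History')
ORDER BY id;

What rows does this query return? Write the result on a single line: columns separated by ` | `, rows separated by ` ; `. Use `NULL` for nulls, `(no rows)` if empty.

3 | PH150 ; 10 | HI100 ; 12 | HI100

Inner query: students.id where major = 'History'.
Outer: keep enrollments rows whose student_id is in that set.
Inner query → {3}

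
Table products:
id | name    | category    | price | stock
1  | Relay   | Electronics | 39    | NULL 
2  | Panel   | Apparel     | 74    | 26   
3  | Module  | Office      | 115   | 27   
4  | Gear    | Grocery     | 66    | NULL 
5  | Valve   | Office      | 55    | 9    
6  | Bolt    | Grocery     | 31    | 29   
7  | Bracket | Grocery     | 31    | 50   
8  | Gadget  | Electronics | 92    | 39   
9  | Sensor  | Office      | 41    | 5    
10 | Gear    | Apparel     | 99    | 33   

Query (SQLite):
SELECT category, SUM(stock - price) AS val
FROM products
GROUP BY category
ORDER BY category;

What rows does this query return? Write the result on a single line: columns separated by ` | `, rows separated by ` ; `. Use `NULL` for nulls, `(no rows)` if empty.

For each row compute stock - price.
Group by category; take SUM of the expression per group.
  Apparel: ids {2, 10} → SUM(stock - price)=-114
  Electronics: ids {1, 8} → SUM(stock - price)=-53
  Grocery: ids {4, 6, 7} → SUM(stock - price)=17
  Office: ids {3, 5, 9} → SUM(stock - price)=-170

Apparel | -114 ; Electronics | -53 ; Grocery | 17 ; Office | -170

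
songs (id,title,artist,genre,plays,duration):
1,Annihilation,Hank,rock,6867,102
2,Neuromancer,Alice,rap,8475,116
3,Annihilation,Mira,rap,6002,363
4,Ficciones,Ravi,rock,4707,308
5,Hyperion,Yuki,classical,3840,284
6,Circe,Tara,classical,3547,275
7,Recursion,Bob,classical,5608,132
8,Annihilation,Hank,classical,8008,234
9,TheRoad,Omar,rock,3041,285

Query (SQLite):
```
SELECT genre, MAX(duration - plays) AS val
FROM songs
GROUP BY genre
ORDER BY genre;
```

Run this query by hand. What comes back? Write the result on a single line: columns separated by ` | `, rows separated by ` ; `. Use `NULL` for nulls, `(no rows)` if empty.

classical | -3272 ; rap | -5639 ; rock | -2756

For each row compute duration - plays.
Group by genre; take MAX of the expression per group.
  classical: ids {5, 6, 7, 8} → MAX(duration - plays)=-3272
  rap: ids {2, 3} → MAX(duration - plays)=-5639
  rock: ids {1, 4, 9} → MAX(duration - plays)=-2756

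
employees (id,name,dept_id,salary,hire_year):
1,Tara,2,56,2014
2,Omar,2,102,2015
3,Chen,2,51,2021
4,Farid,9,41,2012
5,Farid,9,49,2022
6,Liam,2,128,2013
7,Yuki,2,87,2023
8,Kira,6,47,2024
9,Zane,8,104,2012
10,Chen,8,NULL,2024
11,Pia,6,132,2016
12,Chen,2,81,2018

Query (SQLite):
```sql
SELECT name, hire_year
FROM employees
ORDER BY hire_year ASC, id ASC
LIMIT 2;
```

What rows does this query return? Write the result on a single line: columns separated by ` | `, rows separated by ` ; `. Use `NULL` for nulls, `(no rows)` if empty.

Sort by hire_year asc, tiebreak id asc: (2012, id=4), (2012, id=9), (2013, id=6), (2014, id=1), (2015, id=2) …. Take first 2.

Farid | 2012 ; Zane | 2012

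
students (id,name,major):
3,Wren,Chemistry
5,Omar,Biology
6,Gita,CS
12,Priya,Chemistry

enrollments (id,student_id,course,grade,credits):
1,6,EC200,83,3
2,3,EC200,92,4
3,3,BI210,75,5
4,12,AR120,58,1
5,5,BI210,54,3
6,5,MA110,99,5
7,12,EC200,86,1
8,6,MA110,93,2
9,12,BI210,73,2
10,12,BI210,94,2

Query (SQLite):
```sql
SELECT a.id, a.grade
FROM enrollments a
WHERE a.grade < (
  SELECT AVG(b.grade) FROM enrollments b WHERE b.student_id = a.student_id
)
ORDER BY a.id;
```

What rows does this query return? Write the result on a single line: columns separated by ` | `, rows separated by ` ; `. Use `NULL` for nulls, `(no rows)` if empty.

For each enrollments row a, compute AVG(grade) over rows sharing a.student_id.
Keep row a if a.grade < that per-group AVG.
  student_id=3: AVG(grade) = 83.5
  student_id=5: AVG(grade) = 76.5
  student_id=6: AVG(grade) = 88.0
  student_id=12: AVG(grade) = 77.75

1 | 83 ; 3 | 75 ; 4 | 58 ; 5 | 54 ; 9 | 73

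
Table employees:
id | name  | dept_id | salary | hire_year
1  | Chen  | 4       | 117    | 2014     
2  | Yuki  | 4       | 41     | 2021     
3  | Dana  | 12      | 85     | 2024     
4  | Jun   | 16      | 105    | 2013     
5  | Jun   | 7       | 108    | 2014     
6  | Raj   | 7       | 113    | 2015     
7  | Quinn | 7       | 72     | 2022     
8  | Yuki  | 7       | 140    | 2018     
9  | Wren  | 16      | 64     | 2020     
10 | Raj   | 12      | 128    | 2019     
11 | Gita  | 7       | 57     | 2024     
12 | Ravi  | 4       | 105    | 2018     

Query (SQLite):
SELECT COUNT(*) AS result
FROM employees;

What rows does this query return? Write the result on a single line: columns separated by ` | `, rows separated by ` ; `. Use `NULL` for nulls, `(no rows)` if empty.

All hire_year values: [2014, 2021, 2024, 2013, 2014, 2015, 2022, 2018, 2020, 2019, 2024, 2018].
COUNT(*) counts rows → 12.

12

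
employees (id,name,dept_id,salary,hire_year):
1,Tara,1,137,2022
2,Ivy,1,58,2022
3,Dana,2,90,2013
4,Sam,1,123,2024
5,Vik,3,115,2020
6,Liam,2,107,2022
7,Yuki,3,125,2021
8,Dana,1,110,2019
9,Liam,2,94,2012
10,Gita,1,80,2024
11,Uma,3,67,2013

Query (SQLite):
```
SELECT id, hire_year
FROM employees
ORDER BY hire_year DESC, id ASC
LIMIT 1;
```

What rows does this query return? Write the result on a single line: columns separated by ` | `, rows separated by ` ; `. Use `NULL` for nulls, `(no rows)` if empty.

Sort by hire_year desc, tiebreak id asc: (2024, id=4), (2024, id=10), (2022, id=1), (2022, id=2) …. Take first 1.

4 | 2024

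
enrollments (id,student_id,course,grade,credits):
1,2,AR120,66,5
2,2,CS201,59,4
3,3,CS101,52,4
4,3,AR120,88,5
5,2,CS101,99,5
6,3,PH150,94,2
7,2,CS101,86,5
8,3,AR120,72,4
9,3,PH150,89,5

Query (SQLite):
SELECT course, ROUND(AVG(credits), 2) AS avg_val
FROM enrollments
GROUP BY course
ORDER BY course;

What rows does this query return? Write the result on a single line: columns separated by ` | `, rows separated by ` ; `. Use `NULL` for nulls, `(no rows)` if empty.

AR120 | 4.67 ; CS101 | 4.67 ; CS201 | 4 ; PH150 | 3.5

Partition enrollments by course; compute ROUND(AVG(credits), 2) within each group.
  AR120: ids {1, 4, 8} → ROUND(AVG(credits), 2)=4.67
  CS101: ids {3, 5, 7} → ROUND(AVG(credits), 2)=4.67
  CS201: ids {2} → ROUND(AVG(credits), 2)=4
  PH150: ids {6, 9} → ROUND(AVG(credits), 2)=3.5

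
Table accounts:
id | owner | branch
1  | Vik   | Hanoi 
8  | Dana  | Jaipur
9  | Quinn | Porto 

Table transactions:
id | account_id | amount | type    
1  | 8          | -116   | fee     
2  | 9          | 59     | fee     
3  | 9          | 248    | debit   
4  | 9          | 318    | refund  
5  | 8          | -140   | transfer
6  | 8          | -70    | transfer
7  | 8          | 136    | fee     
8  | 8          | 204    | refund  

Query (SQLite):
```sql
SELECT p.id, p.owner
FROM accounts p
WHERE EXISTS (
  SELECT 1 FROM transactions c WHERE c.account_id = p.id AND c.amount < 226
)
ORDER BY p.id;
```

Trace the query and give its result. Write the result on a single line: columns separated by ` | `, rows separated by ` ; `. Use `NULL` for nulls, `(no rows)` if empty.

8 | Dana ; 9 | Quinn

For each accounts row, check whether any transactions with matching account_id has amount < 226.
Keep rows where that is true.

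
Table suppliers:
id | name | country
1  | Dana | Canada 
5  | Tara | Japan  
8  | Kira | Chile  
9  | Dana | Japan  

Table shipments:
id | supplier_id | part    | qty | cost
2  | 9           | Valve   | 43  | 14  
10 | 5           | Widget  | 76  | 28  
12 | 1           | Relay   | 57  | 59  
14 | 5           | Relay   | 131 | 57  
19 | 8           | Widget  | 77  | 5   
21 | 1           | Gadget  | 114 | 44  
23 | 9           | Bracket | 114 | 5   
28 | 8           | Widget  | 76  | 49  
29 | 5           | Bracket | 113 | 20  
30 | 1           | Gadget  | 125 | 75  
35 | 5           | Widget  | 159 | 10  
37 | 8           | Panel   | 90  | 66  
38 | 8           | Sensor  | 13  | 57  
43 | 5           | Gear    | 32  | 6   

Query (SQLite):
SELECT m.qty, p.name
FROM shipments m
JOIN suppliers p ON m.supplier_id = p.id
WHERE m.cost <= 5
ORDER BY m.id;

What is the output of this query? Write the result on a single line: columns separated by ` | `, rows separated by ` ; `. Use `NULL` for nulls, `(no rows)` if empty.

Each shipments row matches the suppliers row where supplier_id = suppliers.id.
Then keep rows with m.cost <= 5.

77 | Kira ; 114 | Dana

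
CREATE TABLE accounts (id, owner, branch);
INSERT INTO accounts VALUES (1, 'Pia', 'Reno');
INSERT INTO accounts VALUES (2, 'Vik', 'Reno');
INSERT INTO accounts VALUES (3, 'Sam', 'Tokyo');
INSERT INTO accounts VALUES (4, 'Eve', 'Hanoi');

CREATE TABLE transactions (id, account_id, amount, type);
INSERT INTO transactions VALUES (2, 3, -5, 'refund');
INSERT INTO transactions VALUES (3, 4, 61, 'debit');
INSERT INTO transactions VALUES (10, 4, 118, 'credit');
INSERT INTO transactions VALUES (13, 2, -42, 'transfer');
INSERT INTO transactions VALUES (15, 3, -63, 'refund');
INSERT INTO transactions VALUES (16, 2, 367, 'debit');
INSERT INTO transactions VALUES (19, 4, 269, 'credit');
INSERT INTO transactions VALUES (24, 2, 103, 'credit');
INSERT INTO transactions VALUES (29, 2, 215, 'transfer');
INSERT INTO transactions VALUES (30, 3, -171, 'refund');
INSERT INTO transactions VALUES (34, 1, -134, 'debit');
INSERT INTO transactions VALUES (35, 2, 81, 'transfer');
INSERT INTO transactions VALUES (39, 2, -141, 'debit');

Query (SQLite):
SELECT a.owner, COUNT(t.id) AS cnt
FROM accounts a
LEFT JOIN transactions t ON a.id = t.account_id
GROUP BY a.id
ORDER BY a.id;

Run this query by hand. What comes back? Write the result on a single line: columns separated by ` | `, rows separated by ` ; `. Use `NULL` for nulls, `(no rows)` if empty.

Pia | 1 ; Vik | 6 ; Sam | 3 ; Eve | 3

LEFT JOIN keeps every accounts row; unmatched ones get NULL for transactions columns.
Group by accounts.id and compute COUNT(t.id). COUNT(col) of an all-NULL group is 0.
  1: ids {34} → COUNT(t.id)=1
  2: ids {13, 16, 24, 29, 35, 39} → COUNT(t.id)=6
  3: ids {2, 15, 30} → COUNT(t.id)=3
  4: ids {3, 10, 19} → COUNT(t.id)=3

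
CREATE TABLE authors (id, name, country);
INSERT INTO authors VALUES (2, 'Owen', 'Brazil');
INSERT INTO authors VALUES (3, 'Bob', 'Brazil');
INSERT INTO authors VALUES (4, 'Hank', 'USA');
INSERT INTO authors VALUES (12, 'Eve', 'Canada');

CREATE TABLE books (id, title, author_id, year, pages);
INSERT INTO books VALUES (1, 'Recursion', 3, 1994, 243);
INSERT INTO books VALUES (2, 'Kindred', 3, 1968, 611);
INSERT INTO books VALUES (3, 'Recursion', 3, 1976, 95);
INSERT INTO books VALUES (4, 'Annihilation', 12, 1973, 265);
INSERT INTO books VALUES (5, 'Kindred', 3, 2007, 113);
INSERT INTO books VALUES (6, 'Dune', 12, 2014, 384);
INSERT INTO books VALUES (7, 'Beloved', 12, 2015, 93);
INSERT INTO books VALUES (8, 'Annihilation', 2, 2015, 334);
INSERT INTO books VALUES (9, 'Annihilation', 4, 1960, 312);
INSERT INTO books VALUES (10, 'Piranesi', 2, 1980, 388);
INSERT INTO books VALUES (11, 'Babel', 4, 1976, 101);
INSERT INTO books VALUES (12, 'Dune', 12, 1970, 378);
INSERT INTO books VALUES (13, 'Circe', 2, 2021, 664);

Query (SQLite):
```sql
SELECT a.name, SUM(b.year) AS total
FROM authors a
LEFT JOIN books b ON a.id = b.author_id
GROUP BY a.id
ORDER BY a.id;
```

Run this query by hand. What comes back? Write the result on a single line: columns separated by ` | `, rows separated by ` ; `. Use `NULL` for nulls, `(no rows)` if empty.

Owen | 6016 ; Bob | 7945 ; Hank | 3936 ; Eve | 7972

LEFT JOIN keeps every authors row; unmatched ones get NULL for books columns.
Group by authors.id and compute SUM(b.year). SUM over an all-NULL group is NULL.
  2: ids {8, 10, 13} → SUM(b.year)=6016
  3: ids {1, 2, 3, 5} → SUM(b.year)=7945
  4: ids {9, 11} → SUM(b.year)=3936
  12: ids {4, 6, 7, 12} → SUM(b.year)=7972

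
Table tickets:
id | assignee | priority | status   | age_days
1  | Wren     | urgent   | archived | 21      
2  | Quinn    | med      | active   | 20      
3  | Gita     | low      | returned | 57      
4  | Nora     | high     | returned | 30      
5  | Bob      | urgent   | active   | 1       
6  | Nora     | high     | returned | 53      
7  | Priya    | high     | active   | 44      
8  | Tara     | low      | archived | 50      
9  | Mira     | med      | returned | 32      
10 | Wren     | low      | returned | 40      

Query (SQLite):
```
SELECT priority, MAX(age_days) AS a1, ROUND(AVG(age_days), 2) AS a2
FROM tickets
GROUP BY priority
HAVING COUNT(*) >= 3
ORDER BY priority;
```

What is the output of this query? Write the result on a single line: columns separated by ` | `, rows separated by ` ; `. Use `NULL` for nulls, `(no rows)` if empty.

high | 53 | 42.33 ; low | 57 | 49

Group tickets by priority.
Per group compute: MAX(age_days), ROUND(AVG(age_days), 2).
HAVING: drop groups with fewer than 3 rows.
  high: ids {4, 6, 7} → MAX(age_days)=53, ROUND(AVG(age_days), 2)=42.33
  low: ids {3, 8, 10} → MAX(age_days)=57, ROUND(AVG(age_days), 2)=49
  med: ids {2, 9} → MAX(age_days)=32, ROUND(AVG(age_days), 2)=26
  urgent: ids {1, 5} → MAX(age_days)=21, ROUND(AVG(age_days), 2)=11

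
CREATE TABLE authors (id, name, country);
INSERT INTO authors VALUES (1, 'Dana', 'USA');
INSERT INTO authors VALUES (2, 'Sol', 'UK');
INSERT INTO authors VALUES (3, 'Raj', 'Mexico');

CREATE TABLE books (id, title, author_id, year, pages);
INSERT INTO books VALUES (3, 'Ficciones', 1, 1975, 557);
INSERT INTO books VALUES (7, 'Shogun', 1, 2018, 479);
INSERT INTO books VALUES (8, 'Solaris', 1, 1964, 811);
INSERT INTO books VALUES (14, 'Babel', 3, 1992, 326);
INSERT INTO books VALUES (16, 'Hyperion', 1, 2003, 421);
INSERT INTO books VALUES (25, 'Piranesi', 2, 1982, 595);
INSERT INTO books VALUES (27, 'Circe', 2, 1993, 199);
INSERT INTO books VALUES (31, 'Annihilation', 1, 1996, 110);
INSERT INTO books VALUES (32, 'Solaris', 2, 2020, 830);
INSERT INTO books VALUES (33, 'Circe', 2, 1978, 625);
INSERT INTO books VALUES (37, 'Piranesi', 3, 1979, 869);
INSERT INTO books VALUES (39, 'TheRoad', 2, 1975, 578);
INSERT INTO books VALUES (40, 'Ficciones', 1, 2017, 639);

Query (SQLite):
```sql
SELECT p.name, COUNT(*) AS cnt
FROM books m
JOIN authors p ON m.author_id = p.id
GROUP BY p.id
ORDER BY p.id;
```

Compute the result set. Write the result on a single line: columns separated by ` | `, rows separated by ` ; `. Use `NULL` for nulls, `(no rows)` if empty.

Dana | 6 ; Sol | 5 ; Raj | 2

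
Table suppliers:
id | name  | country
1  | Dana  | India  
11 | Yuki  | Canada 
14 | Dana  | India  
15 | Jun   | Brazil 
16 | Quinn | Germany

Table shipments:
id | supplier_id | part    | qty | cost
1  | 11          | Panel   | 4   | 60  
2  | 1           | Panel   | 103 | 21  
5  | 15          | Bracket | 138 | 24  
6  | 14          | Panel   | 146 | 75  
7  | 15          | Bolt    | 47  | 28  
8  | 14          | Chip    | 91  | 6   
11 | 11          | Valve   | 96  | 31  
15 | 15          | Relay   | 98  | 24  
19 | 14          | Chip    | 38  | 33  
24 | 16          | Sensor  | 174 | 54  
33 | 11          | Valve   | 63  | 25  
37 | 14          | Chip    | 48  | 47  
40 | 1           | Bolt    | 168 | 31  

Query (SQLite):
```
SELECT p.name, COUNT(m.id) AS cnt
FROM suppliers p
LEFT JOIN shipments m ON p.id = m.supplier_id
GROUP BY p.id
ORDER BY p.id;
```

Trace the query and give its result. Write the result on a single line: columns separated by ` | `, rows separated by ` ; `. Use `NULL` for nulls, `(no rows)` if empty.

Dana | 2 ; Yuki | 3 ; Dana | 4 ; Jun | 3 ; Quinn | 1

LEFT JOIN keeps every suppliers row; unmatched ones get NULL for shipments columns.
Group by suppliers.id and compute COUNT(m.id). COUNT(col) of an all-NULL group is 0.
  1: ids {2, 40} → COUNT(m.id)=2
  11: ids {1, 11, 33} → COUNT(m.id)=3
  14: ids {6, 8, 19, 37} → COUNT(m.id)=4
  15: ids {5, 7, 15} → COUNT(m.id)=3
  16: ids {24} → COUNT(m.id)=1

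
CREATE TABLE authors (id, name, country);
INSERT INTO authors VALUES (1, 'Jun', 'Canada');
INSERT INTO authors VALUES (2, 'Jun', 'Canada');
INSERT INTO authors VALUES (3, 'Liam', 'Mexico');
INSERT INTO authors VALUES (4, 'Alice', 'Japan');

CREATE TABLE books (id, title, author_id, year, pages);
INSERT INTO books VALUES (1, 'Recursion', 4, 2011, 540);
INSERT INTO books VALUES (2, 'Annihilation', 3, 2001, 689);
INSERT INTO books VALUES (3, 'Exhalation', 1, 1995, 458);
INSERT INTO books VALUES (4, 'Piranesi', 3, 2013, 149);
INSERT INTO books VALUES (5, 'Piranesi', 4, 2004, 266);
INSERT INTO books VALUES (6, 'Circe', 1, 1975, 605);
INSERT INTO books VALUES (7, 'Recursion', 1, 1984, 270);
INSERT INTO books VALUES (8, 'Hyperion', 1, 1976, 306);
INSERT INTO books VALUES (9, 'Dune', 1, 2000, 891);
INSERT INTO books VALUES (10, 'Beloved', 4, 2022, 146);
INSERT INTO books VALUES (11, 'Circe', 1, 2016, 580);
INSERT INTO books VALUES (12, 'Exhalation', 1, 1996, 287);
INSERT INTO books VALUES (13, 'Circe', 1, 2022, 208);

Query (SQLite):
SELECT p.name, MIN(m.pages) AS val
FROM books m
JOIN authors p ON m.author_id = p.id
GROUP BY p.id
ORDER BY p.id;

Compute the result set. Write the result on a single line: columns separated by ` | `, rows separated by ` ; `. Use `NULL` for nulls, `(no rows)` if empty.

Join each books row to its authors via author_id.
Group joined rows by authors.id; compute MIN(m.pages) per group.
  1: ids {3, 6, 7, 8, 9, 11, 12, 13} → MIN(m.pages)=208
  3: ids {2, 4} → MIN(m.pages)=149
  4: ids {1, 5, 10} → MIN(m.pages)=146

Jun | 208 ; Liam | 149 ; Alice | 146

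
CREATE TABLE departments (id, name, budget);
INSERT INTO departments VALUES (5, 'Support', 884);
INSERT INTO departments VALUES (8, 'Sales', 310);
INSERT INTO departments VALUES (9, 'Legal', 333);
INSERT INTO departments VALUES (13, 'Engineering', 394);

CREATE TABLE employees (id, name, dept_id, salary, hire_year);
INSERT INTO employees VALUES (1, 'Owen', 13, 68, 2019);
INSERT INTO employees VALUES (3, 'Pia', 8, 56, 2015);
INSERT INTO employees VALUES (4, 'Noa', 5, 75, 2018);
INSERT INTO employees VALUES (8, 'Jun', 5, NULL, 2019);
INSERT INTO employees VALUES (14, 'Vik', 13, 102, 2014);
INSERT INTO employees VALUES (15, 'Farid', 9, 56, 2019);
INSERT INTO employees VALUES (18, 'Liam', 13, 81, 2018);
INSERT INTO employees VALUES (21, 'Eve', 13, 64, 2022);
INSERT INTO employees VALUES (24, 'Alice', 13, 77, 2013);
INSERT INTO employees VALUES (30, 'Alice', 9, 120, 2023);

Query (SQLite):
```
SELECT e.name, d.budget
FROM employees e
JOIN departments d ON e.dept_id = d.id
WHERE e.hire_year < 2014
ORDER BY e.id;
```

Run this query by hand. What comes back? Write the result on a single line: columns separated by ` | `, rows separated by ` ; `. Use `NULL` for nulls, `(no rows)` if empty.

Alice | 394

Each employees row matches the departments row where dept_id = departments.id.
Then keep rows with e.hire_year < 2014.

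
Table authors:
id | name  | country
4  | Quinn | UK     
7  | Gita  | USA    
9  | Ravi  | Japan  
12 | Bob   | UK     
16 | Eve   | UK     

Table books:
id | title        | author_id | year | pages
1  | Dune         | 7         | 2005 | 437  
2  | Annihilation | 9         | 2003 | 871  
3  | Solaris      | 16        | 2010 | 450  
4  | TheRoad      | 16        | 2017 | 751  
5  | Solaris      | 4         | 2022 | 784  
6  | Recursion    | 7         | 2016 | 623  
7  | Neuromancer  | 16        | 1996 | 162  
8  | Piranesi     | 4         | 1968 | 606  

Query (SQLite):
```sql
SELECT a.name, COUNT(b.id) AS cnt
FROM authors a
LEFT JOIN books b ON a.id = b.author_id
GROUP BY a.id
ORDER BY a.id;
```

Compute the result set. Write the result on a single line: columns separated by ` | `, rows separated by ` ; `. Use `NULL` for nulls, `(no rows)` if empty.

Quinn | 2 ; Gita | 2 ; Ravi | 1 ; Bob | 0 ; Eve | 3

LEFT JOIN keeps every authors row; unmatched ones get NULL for books columns.
Group by authors.id and compute COUNT(b.id). COUNT(col) of an all-NULL group is 0.
  4: ids {5, 8} → COUNT(b.id)=2
  7: ids {1, 6} → COUNT(b.id)=2
  9: ids {2} → COUNT(b.id)=1
  12: ids {—} → COUNT(b.id)=0
  16: ids {3, 4, 7} → COUNT(b.id)=3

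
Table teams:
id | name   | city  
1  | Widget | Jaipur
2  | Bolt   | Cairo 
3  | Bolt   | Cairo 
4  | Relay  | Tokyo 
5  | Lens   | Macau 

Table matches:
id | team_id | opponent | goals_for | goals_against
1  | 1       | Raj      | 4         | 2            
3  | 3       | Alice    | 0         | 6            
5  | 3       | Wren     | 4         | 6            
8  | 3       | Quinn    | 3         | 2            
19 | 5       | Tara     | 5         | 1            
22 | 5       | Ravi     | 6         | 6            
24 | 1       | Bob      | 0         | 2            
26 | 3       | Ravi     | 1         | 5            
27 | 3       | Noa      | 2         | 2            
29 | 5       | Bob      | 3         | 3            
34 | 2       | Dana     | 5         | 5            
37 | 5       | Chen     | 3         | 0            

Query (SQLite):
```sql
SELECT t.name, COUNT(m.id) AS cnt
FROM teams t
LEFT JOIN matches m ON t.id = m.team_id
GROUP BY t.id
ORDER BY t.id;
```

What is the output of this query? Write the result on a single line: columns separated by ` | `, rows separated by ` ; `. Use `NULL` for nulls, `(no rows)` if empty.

LEFT JOIN keeps every teams row; unmatched ones get NULL for matches columns.
Group by teams.id and compute COUNT(m.id). COUNT(col) of an all-NULL group is 0.
  1: ids {1, 24} → COUNT(m.id)=2
  2: ids {34} → COUNT(m.id)=1
  3: ids {3, 5, 8, 26, 27} → COUNT(m.id)=5
  4: ids {—} → COUNT(m.id)=0
  5: ids {19, 22, 29, 37} → COUNT(m.id)=4

Widget | 2 ; Bolt | 1 ; Bolt | 5 ; Relay | 0 ; Lens | 4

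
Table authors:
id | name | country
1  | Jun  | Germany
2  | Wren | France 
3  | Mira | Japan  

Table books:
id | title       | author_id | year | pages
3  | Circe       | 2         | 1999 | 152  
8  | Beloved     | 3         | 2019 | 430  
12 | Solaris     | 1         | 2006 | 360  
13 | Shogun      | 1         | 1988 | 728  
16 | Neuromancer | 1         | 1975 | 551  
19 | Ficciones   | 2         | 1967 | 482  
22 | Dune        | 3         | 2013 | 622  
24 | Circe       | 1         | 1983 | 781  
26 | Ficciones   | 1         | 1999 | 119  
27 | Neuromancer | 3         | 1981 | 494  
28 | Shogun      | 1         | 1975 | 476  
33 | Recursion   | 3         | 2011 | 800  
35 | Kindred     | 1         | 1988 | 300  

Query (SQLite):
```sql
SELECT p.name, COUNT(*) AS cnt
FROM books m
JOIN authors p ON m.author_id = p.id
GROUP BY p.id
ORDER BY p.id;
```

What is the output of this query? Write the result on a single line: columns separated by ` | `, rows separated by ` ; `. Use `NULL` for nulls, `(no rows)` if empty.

Jun | 7 ; Wren | 2 ; Mira | 4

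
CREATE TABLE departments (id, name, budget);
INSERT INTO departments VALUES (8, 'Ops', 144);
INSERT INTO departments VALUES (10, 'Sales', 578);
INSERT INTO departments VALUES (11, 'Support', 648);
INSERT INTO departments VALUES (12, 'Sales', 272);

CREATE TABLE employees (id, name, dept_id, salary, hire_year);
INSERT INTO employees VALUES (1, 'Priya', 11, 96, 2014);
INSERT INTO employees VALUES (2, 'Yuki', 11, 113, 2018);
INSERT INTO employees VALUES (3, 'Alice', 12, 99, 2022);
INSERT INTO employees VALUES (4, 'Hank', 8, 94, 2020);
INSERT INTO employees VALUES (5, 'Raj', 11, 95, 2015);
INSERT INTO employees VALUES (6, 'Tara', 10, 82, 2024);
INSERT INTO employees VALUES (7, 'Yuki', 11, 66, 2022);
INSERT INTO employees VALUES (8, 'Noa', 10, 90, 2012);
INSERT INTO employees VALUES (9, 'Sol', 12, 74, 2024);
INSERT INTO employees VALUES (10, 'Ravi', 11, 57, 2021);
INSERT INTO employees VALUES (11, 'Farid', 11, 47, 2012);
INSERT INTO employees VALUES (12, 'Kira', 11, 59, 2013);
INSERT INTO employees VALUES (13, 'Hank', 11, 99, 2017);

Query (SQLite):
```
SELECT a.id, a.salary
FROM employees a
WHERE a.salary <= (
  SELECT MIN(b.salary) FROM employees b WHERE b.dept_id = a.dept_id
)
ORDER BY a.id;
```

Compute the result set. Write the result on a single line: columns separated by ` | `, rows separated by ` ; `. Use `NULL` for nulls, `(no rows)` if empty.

4 | 94 ; 6 | 82 ; 9 | 74 ; 11 | 47

For each employees row a, compute MIN(salary) over rows sharing a.dept_id.
Keep row a if a.salary <= that per-group MIN.
  dept_id=8: MIN(salary) = 94
  dept_id=10: MIN(salary) = 82
  dept_id=11: MIN(salary) = 47
  dept_id=12: MIN(salary) = 74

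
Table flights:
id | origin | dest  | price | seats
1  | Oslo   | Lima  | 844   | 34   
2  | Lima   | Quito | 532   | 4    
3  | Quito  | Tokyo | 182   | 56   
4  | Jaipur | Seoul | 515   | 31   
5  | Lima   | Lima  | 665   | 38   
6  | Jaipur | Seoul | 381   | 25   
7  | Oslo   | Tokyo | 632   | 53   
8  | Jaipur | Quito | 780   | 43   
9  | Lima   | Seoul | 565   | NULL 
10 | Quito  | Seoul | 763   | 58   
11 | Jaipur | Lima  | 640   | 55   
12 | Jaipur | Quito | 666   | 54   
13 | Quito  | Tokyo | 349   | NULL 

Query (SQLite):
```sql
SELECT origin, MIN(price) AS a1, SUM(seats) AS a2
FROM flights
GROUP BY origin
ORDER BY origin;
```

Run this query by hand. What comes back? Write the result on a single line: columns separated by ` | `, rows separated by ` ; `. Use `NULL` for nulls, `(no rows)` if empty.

Group flights by origin.
Per group compute: MIN(price), SUM(seats).
  Jaipur: ids {4, 6, 8, 11, 12} → MIN(price)=381, SUM(seats)=208
  Lima: ids {2, 5, 9} → MIN(price)=532, SUM(seats)=42
  Oslo: ids {1, 7} → MIN(price)=632, SUM(seats)=87
  Quito: ids {3, 10, 13} → MIN(price)=182, SUM(seats)=114

Jaipur | 381 | 208 ; Lima | 532 | 42 ; Oslo | 632 | 87 ; Quito | 182 | 114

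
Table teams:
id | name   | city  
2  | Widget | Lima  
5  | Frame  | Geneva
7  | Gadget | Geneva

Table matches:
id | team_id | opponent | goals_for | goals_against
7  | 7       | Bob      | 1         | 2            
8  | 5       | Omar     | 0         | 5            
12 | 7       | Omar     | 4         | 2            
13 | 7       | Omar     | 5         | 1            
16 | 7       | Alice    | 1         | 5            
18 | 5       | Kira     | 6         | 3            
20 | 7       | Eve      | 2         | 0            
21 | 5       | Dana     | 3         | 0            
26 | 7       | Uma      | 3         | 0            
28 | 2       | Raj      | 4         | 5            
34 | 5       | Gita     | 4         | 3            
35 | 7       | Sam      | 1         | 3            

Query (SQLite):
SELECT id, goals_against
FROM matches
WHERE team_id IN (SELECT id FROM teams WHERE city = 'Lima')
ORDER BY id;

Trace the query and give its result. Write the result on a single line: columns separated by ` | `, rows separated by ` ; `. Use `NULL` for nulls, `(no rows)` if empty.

Inner query: teams.id where city = 'Lima'.
Outer: keep matches rows whose team_id is in that set.
Inner query → {2}

28 | 5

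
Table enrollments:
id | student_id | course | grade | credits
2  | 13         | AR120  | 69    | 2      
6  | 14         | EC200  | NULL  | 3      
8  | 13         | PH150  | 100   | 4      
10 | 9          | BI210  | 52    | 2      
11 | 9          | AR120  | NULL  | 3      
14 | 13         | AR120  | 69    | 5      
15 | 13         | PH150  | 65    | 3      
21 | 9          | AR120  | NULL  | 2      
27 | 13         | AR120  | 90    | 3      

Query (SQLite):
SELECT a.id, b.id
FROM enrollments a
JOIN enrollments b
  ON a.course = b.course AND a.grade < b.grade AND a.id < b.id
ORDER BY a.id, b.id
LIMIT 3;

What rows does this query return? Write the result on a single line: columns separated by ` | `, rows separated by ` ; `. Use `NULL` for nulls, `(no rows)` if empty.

2 | 27 ; 14 | 27

Pairs (a,b) with same course, a.grade < b.grade, a.id < b.id.
course groups: AR120:{2,11,14,21,27} BI210:{10} EC200:{6} PH150:{8,15}
Ordered by (a.id, b.id); first 3.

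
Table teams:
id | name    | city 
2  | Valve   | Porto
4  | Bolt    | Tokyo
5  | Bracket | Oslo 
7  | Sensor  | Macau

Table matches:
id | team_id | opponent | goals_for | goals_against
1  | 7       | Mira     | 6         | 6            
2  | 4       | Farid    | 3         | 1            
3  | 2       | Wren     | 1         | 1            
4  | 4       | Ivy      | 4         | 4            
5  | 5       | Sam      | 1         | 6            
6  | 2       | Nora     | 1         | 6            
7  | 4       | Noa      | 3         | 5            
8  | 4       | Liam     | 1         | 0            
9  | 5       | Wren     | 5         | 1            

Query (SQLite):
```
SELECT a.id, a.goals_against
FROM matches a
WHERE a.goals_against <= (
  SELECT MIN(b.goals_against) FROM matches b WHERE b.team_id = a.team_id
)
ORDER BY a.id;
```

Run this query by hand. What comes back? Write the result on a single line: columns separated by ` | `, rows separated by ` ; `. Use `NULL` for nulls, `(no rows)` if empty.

1 | 6 ; 3 | 1 ; 8 | 0 ; 9 | 1

For each matches row a, compute MIN(goals_against) over rows sharing a.team_id.
Keep row a if a.goals_against <= that per-group MIN.
  team_id=2: MIN(goals_against) = 1
  team_id=4: MIN(goals_against) = 0
  team_id=5: MIN(goals_against) = 1
  team_id=7: MIN(goals_against) = 6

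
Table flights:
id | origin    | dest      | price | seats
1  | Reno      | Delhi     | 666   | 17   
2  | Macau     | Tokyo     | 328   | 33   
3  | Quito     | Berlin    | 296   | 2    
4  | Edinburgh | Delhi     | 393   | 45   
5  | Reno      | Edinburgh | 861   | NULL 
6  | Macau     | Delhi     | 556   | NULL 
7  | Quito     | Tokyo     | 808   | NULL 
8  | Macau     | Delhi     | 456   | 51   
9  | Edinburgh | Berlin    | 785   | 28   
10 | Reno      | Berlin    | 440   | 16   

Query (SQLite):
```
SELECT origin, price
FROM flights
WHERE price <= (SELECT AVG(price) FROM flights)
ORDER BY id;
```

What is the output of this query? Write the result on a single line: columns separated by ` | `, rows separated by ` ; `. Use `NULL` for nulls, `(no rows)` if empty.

Macau | 328 ; Quito | 296 ; Edinburgh | 393 ; Macau | 556 ; Macau | 456 ; Reno | 440

Scalar subquery: AVG(price) over all flights rows = 558.9.
Keep rows where price <= that value.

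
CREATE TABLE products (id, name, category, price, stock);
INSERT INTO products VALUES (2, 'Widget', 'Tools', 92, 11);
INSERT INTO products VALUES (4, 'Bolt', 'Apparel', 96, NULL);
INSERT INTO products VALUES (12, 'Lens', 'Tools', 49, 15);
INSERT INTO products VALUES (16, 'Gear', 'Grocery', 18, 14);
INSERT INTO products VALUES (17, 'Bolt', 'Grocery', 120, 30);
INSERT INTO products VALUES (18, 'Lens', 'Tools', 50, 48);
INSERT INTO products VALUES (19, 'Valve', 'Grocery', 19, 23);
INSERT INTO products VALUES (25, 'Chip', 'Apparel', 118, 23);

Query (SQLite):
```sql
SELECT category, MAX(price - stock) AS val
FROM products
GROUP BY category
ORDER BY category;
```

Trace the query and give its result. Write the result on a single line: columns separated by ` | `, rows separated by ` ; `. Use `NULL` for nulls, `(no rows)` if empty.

For each row compute price - stock.
Group by category; take MAX of the expression per group.
  Apparel: ids {4, 25} → MAX(price - stock)=95
  Grocery: ids {16, 17, 19} → MAX(price - stock)=90
  Tools: ids {2, 12, 18} → MAX(price - stock)=81

Apparel | 95 ; Grocery | 90 ; Tools | 81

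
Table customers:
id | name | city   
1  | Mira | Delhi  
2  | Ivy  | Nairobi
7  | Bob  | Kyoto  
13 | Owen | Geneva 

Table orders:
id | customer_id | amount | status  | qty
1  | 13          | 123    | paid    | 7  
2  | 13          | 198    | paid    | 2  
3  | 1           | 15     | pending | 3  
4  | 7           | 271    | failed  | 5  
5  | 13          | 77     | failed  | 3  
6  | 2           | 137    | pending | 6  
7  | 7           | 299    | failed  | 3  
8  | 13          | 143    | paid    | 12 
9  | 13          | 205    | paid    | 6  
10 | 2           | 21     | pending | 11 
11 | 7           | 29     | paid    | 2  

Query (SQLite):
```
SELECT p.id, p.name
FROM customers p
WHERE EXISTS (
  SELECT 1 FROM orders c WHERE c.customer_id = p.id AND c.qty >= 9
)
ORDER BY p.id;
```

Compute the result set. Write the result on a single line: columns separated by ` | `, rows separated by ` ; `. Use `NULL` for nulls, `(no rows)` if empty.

2 | Ivy ; 13 | Owen

For each customers row, check whether any orders with matching customer_id has qty >= 9.
Keep rows where that is true.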